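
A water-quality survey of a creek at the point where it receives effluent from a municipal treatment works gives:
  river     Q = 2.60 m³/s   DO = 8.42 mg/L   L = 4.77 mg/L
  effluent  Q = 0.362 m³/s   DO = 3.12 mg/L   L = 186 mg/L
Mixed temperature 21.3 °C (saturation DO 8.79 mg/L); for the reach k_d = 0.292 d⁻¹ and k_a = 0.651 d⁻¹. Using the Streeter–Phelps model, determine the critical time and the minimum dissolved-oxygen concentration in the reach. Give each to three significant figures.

Mixed DO = (2.60×8.42 + 0.362×3.12)/(2.60+0.362) = 23.02/2.962 = 7.772 mg/L.
Mixed L₀ = (2.60×4.77 + 0.362×186)/(2.962) = 79.73/2.962 = 26.92 mg/L.
Initial deficit D₀ = C_s − DO₀ = 8.79 − 7.772 = 1.018 mg/L.
t_c = (1/0.3590) ln[(0.651/0.292)(1 − 1.018×0.3590/(0.292×26.92))] = 2.786 × ln(2.126) = 2.101 d.
D_c = (0.292/0.651) × 26.92 × e^(−0.292×2.101) = 0.4485 × 26.92 × 0.5415 = 6.538 mg/L.
Minimum DO = 8.79 − 6.538 = 2.252 mg/L.

t_c ≈ 2.10 d; minimum DO ≈ 2.25 mg/L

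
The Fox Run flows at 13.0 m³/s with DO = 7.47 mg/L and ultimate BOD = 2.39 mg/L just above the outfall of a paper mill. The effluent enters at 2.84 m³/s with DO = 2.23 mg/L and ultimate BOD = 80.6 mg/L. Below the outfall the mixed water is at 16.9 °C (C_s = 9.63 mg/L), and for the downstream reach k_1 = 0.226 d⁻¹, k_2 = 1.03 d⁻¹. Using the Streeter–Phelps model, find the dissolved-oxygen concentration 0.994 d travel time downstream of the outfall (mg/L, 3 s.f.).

DO ≈ 6.49 mg/L

Mixed DO = (13.0×7.47 + 2.84×2.23)/(13.0+2.84) = 103.4/15.84 = 6.531 mg/L.
Mixed L₀ = (13.0×2.39 + 2.84×80.6)/(15.84) = 260.0/15.84 = 16.41 mg/L.
Initial deficit D₀ = C_s − DO₀ = 9.63 − 6.531 = 3.099 mg/L.
D(0.994) = [0.226×16.41/(1.03−0.226)](e^(−0.226×0.994) − e^(−1.03×0.994)) + 3.099 e^(−1.03×0.994)
= 4.613 × (0.7988 − 0.3592) + 3.099 × 0.3592 = 3.141 mg/L.
DO = 9.63 − 3.141 = 6.489 mg/L.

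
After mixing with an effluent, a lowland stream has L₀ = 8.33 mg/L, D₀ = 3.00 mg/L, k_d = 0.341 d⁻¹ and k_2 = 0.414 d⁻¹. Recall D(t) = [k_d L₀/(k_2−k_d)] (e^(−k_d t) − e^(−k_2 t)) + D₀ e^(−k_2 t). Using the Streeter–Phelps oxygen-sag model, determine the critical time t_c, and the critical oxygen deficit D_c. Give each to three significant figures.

t_c ≈ 1.56 d; D_c ≈ 4.03 mg/L

t_c = [1/(k_2−k_d)] ln[(k_2/k_d)(1 − D₀(k_2−k_d)/(k_d L₀))]
= [1/(0.414−0.341)] ln[(0.414/0.341)(1 − 3.00×0.07300/(0.341×8.33))]
= (1/0.07300) ln[1.214 × 0.9229] = 13.70 × ln(1.120) = 13.70 × 0.1138 = 1.558 d.
D_c = (k_d/k_2) L₀ e^(−k_d t_c) = (0.341/0.414) × 8.33 × e^(−0.341×1.558) = 0.8237 × 8.33 × 0.5878 = 4.033 mg/L.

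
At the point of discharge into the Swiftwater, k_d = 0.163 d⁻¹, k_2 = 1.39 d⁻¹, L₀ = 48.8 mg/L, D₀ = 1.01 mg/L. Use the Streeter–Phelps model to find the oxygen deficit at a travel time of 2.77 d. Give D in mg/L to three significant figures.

k_d L₀/(k_2−k_d) = 0.163×48.8/(1.39−0.163) = 7.954/1.227 = 6.483 mg/L.
e^(−k_d t) = e^(−0.163×2.770) = 0.6367; e^(−k_2 t) = e^(−1.39×2.770) = 0.02127.
D = 6.483 × (0.6367 − 0.02127) + 1.01 × 0.02127 = 3.989 + 0.02149 = 4.011 mg/L.

D ≈ 4.01 mg/L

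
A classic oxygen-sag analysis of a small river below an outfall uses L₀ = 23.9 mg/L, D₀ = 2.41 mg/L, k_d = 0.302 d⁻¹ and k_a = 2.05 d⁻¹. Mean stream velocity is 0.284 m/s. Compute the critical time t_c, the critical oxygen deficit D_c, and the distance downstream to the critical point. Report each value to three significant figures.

At the critical point dD/dt = 0, so k_d L₀ e^(−k_d t) = k_a D. Substituting D(t) from the Streeter–Phelps equation and solving for t gives
t_c = ln[(k_a/k_d)(1 − D₀(k_a−k_d)/(k_d L₀))] / (k_a−k_d).
Here k_a−k_d = 1.748 d⁻¹ and 1 − D₀(k_a−k_d)/(k_d L₀) = 1 − 2.41×1.748/(0.302×23.9) = 0.4163, so
t_c = ln(6.788 × 0.4163) / 1.748 = 1.039 / 1.748 = 0.5944 d.
L(t_c) = L₀ e^(−k_d t_c) = 23.9 × 0.8357 = 19.97 mg/L, and at the critical point k_a D_c = k_d L, so D_c = (0.302/2.05) × 19.97 = 2.942 mg/L.
x_c = v t_c = 0.284 m/s × 0.5944 d × 86400 s/d = 14580 m ≈ 14.6 km.

t_c ≈ 0.594 d; D_c ≈ 2.94 mg/L; x_c ≈ 14.6 km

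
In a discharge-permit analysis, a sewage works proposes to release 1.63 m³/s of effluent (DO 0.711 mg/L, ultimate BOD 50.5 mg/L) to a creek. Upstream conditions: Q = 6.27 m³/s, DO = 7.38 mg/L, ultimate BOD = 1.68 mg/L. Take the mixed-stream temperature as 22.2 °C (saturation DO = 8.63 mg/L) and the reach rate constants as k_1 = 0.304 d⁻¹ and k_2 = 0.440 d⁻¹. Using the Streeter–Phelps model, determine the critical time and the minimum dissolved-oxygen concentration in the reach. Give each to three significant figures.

Mixed DO = (6.27×7.38 + 1.63×0.711)/(6.27+1.63) = 47.43/7.900 = 6.004 mg/L.
Mixed L₀ = (6.27×1.68 + 1.63×50.5)/(7.900) = 92.85/7.900 = 11.75 mg/L.
Initial deficit D₀ = C_s − DO₀ = 8.63 − 6.004 = 2.626 mg/L.
t_c = (1/0.1360) ln[(0.440/0.304)(1 − 2.626×0.1360/(0.304×11.75))] = 7.353 × ln(1.303) = 1.944 d.
D_c = (0.304/0.440) × 11.75 × e^(−0.304×1.944) = 0.6909 × 11.75 × 0.5537 = 4.496 mg/L.
Minimum DO = 8.63 − 4.496 = 4.134 mg/L.

t_c ≈ 1.94 d; minimum DO ≈ 4.13 mg/L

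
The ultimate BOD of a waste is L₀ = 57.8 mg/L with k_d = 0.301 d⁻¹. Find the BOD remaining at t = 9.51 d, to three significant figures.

L ≈ 3.30 mg/L

L_t = L₀ e^(−k_d t) = 57.8 × e^(−0.301×9.51) = 57.8 × 0.05713 = 3.302 mg/L.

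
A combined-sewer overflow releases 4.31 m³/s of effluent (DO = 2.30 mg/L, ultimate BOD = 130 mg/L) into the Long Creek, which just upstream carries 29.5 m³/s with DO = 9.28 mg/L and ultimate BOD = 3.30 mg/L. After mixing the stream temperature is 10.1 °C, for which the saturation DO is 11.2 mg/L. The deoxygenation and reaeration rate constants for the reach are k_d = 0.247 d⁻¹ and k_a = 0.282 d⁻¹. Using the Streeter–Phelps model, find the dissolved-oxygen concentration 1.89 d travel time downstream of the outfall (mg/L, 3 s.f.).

Mixed DO = (29.5×9.28 + 4.31×2.30)/(29.5+4.31) = 283.7/33.81 = 8.390 mg/L.
Mixed L₀ = (29.5×3.30 + 4.31×130)/(33.81) = 657.6/33.81 = 19.45 mg/L.
Initial deficit D₀ = C_s − DO₀ = 11.2 − 8.390 = 2.810 mg/L.
D(1.89) = [0.247×19.45/(0.282−0.247)](e^(−0.247×1.89) − e^(−0.282×1.89)) + 2.810 e^(−0.282×1.89)
= 137.3 × (0.6270 − 0.5869) + 2.810 × 0.5869 = 7.158 mg/L.
DO = 11.2 − 7.158 = 4.042 mg/L.

DO ≈ 4.04 mg/L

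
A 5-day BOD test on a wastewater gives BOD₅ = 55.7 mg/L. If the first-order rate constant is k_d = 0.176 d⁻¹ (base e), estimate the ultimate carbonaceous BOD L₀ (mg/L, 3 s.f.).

L₀ ≈ 95.2 mg/L

BOD₅ = L₀(1 − e^(−5k_d)) ⇒ L₀ = BOD₅ / (1 − e^(−5×0.176))
= 55.7 / (1 − 0.4148) = 55.7 / 0.5852 = 95.18 mg/L.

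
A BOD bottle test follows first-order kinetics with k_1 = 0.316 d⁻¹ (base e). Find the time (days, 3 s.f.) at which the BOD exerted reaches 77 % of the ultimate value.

y/L₀ = 1 − e^(−k_1 t) = 0.77 ⇒ e^(−k_1 t) = 0.230
t = −ln(0.230) / 0.316 = 1.470 / 0.316 = 4.651 d.

t ≈ 4.65 d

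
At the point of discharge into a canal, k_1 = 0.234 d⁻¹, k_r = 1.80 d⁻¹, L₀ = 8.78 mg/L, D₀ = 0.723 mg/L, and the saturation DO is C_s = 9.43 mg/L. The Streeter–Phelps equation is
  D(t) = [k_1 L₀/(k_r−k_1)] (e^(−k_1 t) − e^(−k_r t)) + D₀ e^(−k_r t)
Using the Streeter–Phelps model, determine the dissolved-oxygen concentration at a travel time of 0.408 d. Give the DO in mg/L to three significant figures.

DO ≈ 8.52 mg/L

k_1 L₀/(k_r−k_1) = 0.234×8.78/(1.80−0.234) = 2.055/1.566 = 1.312 mg/L.
e^(−k_1 t) = e^(−0.234×0.4080) = 0.9089; e^(−k_r t) = e^(−1.80×0.4080) = 0.4798.
D = 1.312 × (0.9089 − 0.4798) + 0.723 × 0.4798 = 0.5630 + 0.3469 = 0.9099 mg/L.
DO = C_s − D = 9.43 − 0.9099 = 8.520 mg/L.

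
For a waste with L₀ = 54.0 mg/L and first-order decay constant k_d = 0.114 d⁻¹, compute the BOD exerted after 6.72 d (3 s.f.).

y_t = L₀(1 − e^(−k_d t)) = 54.0 × (1 − e^(−0.114×6.72))
= 54.0 × (1 − 0.4648) = 54.0 × 0.5352 = 28.90 mg/L.

y ≈ 28.9 mg/L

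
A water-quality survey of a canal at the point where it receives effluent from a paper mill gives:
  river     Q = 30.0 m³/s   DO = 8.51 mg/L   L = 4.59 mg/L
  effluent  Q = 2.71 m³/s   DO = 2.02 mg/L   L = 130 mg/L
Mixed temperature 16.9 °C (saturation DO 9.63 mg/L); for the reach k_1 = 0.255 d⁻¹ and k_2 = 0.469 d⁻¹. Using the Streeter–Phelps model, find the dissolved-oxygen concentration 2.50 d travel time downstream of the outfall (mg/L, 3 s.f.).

DO ≈ 5.21 mg/L

Mixed DO = (30.0×8.51 + 2.71×2.02)/(30.0+2.71) = 260.8/32.71 = 7.972 mg/L.
Mixed L₀ = (30.0×4.59 + 2.71×130)/(32.71) = 490.0/32.71 = 14.98 mg/L.
Initial deficit D₀ = C_s − DO₀ = 9.63 − 7.972 = 1.658 mg/L.
D(2.50) = [0.255×14.98/(0.469−0.255)](e^(−0.255×2.50) − e^(−0.469×2.50)) + 1.658 e^(−0.469×2.50)
= 17.85 × (0.5286 − 0.3096) + 1.658 × 0.3096 = 4.423 mg/L.
DO = 9.63 − 4.423 = 5.207 mg/L.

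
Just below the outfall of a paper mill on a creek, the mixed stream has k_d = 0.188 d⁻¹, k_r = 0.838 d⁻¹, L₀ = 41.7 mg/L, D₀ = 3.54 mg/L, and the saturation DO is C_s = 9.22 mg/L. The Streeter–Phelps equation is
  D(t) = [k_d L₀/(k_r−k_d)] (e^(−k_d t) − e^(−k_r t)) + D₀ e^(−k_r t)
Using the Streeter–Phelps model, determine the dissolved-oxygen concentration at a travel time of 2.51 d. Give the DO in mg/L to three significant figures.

DO ≈ 2.74 mg/L

k_d L₀/(k_r−k_d) = 0.188×41.7/(0.838−0.188) = 7.840/0.6500 = 12.06 mg/L.
e^(−k_d t) = e^(−0.188×2.510) = 0.6238; e^(−k_r t) = e^(−0.838×2.510) = 0.1220.
D = 12.06 × (0.6238 − 0.1220) + 3.54 × 0.1220 = 6.052 + 0.4320 = 6.484 mg/L.
DO = C_s − D = 9.22 − 6.484 = 2.736 mg/L.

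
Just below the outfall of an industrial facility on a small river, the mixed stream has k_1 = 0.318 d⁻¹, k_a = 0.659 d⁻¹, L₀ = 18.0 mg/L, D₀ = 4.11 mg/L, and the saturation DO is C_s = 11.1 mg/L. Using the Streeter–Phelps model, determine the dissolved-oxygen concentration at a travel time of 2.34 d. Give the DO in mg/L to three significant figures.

DO ≈ 5.84 mg/L

k_1 L₀/(k_a−k_1) = 0.318×18.0/(0.659−0.318) = 5.724/0.3410 = 16.79 mg/L.
e^(−k_1 t) = e^(−0.318×2.340) = 0.4752; e^(−k_a t) = e^(−0.659×2.340) = 0.2139.
D = 16.79 × (0.4752 − 0.2139) + 4.11 × 0.2139 = 4.385 + 0.8793 = 5.264 mg/L.
DO = C_s − D = 11.1 − 5.264 = 5.836 mg/L.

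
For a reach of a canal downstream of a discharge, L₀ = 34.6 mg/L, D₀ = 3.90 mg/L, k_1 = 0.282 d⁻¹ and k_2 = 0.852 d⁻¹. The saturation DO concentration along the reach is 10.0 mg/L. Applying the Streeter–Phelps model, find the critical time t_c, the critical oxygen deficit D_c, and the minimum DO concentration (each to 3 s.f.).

With k_2/k_1 = 3.021 and 1 − D₀(k_2−k_1)/(k_1 L₀) = 0.7722,
t_c = ln(3.021 × 0.7722) / (0.852 − 0.282) = ln(2.333) / 0.5700 = 0.8471/0.5700 = 1.486 d.
D_c = (k_1/k_2) L₀ e^(−k_1 t_c) = (0.282/0.852) × 34.6 × e^(−0.282×1.486) = 0.3310 × 34.6 × 0.6576 = 7.531 mg/L.
Minimum DO = C_s − D_c = 10.0 − 7.531 = 2.469 mg/L.

t_c ≈ 1.49 d; D_c ≈ 7.53 mg/L; min DO ≈ 2.47 mg/L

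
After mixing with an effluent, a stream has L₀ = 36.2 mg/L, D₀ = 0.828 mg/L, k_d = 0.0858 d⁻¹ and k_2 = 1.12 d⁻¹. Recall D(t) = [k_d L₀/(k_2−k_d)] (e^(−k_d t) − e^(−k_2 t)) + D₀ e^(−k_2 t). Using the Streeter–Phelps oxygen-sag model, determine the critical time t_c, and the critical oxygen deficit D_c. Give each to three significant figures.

t_c ≈ 2.17 d; D_c ≈ 2.30 mg/L

With k_2/k_d = 13.05 and 1 − D₀(k_2−k_d)/(k_d L₀) = 0.7243,
t_c = ln(13.05 × 0.7243) / (1.12 − 0.0858) = ln(9.455) / 1.034 = 2.247/1.034 = 2.172 d.
L(t_c) = L₀ e^(−k_d t_c) = 36.2 × 0.8300 = 30.04 mg/L, and at the critical point k_2 D_c = k_d L, so D_c = (0.0858/1.12) × 30.04 = 2.302 mg/L.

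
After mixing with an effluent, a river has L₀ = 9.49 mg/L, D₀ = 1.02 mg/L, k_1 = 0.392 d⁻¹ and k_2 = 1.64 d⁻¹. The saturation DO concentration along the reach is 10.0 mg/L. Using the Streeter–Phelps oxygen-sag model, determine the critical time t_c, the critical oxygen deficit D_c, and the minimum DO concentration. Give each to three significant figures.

t_c ≈ 0.811 d; D_c ≈ 1.65 mg/L; min DO ≈ 8.35 mg/L

With k_2/k_1 = 4.184 and 1 − D₀(k_2−k_1)/(k_1 L₀) = 0.6578,
t_c = ln(4.184 × 0.6578) / (1.64 − 0.392) = ln(2.752) / 1.248 = 1.012/1.248 = 0.8112 d.
D_c = (k_1/k_2) L₀ e^(−k_1 t_c) = (0.392/1.64) × 9.49 × e^(−0.392×0.8112) = 0.2390 × 9.49 × 0.7276 = 1.650 mg/L.
Minimum DO = C_s − D_c = 10.0 − 1.650 = 8.350 mg/L.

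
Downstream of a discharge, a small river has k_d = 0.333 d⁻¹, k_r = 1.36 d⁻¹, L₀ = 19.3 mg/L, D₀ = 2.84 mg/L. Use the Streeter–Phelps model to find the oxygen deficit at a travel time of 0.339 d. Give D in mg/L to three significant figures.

D ≈ 3.43 mg/L

k_d L₀/(k_r−k_d) = 0.333×19.3/(1.36−0.333) = 6.427/1.027 = 6.258 mg/L.
e^(−k_d t) = e^(−0.333×0.3390) = 0.8933; e^(−k_r t) = e^(−1.36×0.3390) = 0.6306.
D = 6.258 × (0.8933 − 0.6306) + 2.84 × 0.6306 = 1.643 + 1.791 = 3.434 mg/L.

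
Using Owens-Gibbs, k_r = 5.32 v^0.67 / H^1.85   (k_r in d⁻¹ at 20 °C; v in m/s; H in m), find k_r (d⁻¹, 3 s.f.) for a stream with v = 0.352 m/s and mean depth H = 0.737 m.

k_r = 5.32 × 0.352^0.67 / 0.737^1.85 = 5.32 × 0.4968 / 0.5686 = 4.648 d⁻¹.

k_r ≈ 4.65 d⁻¹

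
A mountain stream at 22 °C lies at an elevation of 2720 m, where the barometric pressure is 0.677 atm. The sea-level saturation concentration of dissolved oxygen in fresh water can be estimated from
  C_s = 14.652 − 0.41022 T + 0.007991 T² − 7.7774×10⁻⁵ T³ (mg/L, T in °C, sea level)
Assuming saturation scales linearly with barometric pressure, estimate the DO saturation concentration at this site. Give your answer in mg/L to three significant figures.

At sea level: C_s = 14.652 − 0.41022×22 + 0.007991×22² − 7.7774×10⁻⁵×22³ = 8.667 mg/L.
Pressure correction: C_s' = 8.667 × 0.677 = 5.867 mg/L.

C_s ≈ 5.87 mg/L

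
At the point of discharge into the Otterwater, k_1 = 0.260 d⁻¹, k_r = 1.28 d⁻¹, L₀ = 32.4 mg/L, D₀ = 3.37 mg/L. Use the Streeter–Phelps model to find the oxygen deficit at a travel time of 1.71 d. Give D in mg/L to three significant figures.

k_1 L₀/(k_r−k_1) = 0.260×32.4/(1.28−0.260) = 8.424/1.020 = 8.259 mg/L.
e^(−k_1 t) = e^(−0.260×1.710) = 0.6411; e^(−k_r t) = e^(−1.28×1.710) = 0.1121.
D = 8.259 × (0.6411 − 0.1121) + 3.37 × 0.1121 = 4.369 + 0.3776 = 4.747 mg/L.

D ≈ 4.75 mg/L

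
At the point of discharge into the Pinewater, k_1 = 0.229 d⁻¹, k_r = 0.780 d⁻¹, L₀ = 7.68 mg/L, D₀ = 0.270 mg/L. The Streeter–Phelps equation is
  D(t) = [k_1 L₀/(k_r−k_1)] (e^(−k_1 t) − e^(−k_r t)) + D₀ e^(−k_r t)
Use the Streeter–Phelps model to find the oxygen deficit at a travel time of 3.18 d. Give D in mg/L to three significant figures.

k_1 L₀/(k_r−k_1) = 0.229×7.68/(0.780−0.229) = 1.759/0.5510 = 3.192 mg/L.
e^(−k_1 t) = e^(−0.229×3.180) = 0.4828; e^(−k_r t) = e^(−0.780×3.180) = 0.08371.
D = 3.192 × (0.4828 − 0.08371) + 0.270 × 0.08371 = 1.274 + 0.02260 = 1.296 mg/L.

D ≈ 1.30 mg/L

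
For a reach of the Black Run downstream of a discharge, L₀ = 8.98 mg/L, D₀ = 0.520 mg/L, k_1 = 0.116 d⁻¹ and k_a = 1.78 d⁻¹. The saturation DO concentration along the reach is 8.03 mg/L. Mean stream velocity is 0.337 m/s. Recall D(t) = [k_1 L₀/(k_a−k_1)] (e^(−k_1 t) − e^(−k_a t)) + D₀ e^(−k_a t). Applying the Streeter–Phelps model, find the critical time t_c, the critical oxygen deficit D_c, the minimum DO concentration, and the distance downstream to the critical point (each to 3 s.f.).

t_c ≈ 0.574 d; D_c ≈ 0.548 mg/L; min DO ≈ 7.48 mg/L; x_c ≈ 16.7 km

With k_a/k_1 = 15.34 and 1 − D₀(k_a−k_1)/(k_1 L₀) = 0.1693,
t_c = ln(15.34 × 0.1693) / (1.78 − 0.116) = ln(2.599) / 1.664 = 0.9549/1.664 = 0.5739 d.
D_c = (k_1/k_a) L₀ e^(−k_1 t_c) = (0.116/1.78) × 8.98 × e^(−0.116×0.5739) = 0.06517 × 8.98 × 0.9356 = 0.5475 mg/L.
Minimum DO = C_s − D_c = 8.03 − 0.5475 = 7.482 mg/L.
x_c = v t_c = 0.337 m/s × 0.5739 d × 86400 s/d = 16710 m ≈ 16.7 km.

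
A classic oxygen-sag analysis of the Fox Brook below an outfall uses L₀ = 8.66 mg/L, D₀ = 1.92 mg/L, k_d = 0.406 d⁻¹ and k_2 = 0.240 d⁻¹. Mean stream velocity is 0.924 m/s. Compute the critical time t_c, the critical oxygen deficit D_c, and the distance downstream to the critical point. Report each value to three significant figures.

At the critical point dD/dt = 0, so k_d L₀ e^(−k_d t) = k_2 D. Substituting D(t) from the Streeter–Phelps equation and solving for t gives
t_c = ln[(k_2/k_d)(1 − D₀(k_2−k_d)/(k_d L₀))] / (k_2−k_d).
Here k_2−k_d = -0.1660 d⁻¹ and 1 − D₀(k_2−k_d)/(k_d L₀) = 1 − 1.92×-0.1660/(0.406×8.66) = 1.091, so
t_c = ln(0.5911 × 1.091) / -0.1660 = -0.4389 / -0.1660 = 2.644 d.
D_c = (k_d/k_2) L₀ e^(−k_d t_c) = (0.406/0.240) × 8.66 × e^(−0.406×2.644) = 1.692 × 8.66 × 0.3418 = 5.007 mg/L.
x_c = v t_c = 0.924 m/s × 2.644 d × 86400 s/d = 211100 m ≈ 211 km.

t_c ≈ 2.64 d; D_c ≈ 5.01 mg/L; x_c ≈ 211 km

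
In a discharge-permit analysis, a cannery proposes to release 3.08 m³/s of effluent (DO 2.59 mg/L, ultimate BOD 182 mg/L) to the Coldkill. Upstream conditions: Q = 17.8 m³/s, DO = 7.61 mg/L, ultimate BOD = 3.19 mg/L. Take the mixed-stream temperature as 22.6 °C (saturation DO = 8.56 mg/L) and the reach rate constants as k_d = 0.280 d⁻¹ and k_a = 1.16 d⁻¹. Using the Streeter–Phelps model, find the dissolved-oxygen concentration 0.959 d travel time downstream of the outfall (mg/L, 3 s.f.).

Mixed DO = (17.8×7.61 + 3.08×2.59)/(17.8+3.08) = 143.4/20.88 = 6.870 mg/L.
Mixed L₀ = (17.8×3.19 + 3.08×182)/(20.88) = 617.3/20.88 = 29.57 mg/L.
Initial deficit D₀ = C_s − DO₀ = 8.56 − 6.870 = 1.690 mg/L.
D(0.959) = [0.280×29.57/(1.16−0.280)](e^(−0.280×0.959) − e^(−1.16×0.959)) + 1.690 e^(−1.16×0.959)
= 9.407 × (0.7645 − 0.3288) + 1.690 × 0.3288 = 4.655 mg/L.
DO = 8.56 − 4.655 = 3.905 mg/L.

DO ≈ 3.90 mg/L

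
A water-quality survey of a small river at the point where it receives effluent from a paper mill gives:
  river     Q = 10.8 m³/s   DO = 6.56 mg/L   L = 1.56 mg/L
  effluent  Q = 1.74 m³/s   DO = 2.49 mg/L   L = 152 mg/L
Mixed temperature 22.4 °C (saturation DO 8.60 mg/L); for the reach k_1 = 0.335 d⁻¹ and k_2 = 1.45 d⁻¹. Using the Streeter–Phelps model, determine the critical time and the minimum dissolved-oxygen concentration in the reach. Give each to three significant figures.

Mixed DO = (10.8×6.56 + 1.74×2.49)/(10.8+1.74) = 75.18/12.54 = 5.995 mg/L.
Mixed L₀ = (10.8×1.56 + 1.74×152)/(12.54) = 281.3/12.54 = 22.43 mg/L.
Initial deficit D₀ = C_s − DO₀ = 8.60 − 5.995 = 2.605 mg/L.
t_c = (1/1.115) ln[(1.45/0.335)(1 − 2.605×1.115/(0.335×22.43))] = 0.8969 × ln(2.656) = 0.8760 d.
D_c = (0.335/1.45) × 22.43 × e^(−0.335×0.8760) = 0.2310 × 22.43 × 0.7457 = 3.865 mg/L.
Minimum DO = 8.60 − 3.865 = 4.735 mg/L.

t_c ≈ 0.876 d; minimum DO ≈ 4.74 mg/L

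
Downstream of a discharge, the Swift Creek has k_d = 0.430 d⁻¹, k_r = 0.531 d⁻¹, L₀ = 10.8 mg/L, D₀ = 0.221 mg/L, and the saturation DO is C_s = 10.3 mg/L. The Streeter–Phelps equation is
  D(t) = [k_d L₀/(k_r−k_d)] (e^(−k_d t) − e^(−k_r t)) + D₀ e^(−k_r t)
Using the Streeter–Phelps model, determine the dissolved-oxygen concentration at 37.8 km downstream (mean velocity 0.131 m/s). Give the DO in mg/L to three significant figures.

DO ≈ 7.13 mg/L

Travel time t = x/v = 37.8 km / (0.131 m/s) = 37800 m / 0.131 m/s = 288500 s = 3.340 d.
k_d L₀/(k_r−k_d) = 0.430×10.8/(0.531−0.430) = 4.644/0.1010 = 45.98 mg/L.
e^(−k_d t) = e^(−0.430×3.340) = 0.2379; e^(−k_r t) = e^(−0.531×3.340) = 0.1698.
D = 45.98 × (0.2379 − 0.1698) + 0.221 × 0.1698 = 3.131 + 0.03752 = 3.169 mg/L.
DO = C_s − D = 10.3 − 3.169 = 7.131 mg/L.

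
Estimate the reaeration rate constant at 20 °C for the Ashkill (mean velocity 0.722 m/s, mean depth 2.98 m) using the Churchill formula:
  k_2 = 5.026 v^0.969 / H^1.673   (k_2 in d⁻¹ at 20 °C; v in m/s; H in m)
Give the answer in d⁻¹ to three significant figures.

k_2 = 5.026 × 0.722^0.969 / 2.98^1.673 = 5.026 × 0.7293 / 6.214 = 0.5899 d⁻¹.

k_2 ≈ 0.590 d⁻¹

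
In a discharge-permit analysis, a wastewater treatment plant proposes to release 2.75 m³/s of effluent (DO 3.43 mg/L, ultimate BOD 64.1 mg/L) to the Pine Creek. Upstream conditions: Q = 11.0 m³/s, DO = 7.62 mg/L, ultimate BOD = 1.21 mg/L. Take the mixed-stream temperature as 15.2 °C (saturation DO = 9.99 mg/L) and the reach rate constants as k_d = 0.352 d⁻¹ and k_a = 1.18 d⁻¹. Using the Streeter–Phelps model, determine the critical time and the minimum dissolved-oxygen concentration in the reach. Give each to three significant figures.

t_c ≈ 0.504 d; minimum DO ≈ 6.55 mg/L

Mixed DO = (11.0×7.62 + 2.75×3.43)/(11.0+2.75) = 93.25/13.75 = 6.782 mg/L.
Mixed L₀ = (11.0×1.21 + 2.75×64.1)/(13.75) = 189.6/13.75 = 13.79 mg/L.
Initial deficit D₀ = C_s − DO₀ = 9.99 − 6.782 = 3.208 mg/L.
t_c = (1/0.8280) ln[(1.18/0.352)(1 − 3.208×0.8280/(0.352×13.79))] = 1.208 × ln(1.518) = 0.5038 d.
D_c = (0.352/1.18) × 13.79 × e^(−0.352×0.5038) = 0.2983 × 13.79 × 0.8375 = 3.445 mg/L.
Minimum DO = 9.99 − 3.445 = 6.545 mg/L.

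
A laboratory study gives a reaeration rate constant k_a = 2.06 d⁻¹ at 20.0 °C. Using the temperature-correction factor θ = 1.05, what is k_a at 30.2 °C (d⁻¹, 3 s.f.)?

k_a ≈ 3.39 d⁻¹

k_a(T₂) = k_a(T₁) · θ^(T₂−T₁) = 2.06 × 1.05^(30.2−20.0)
= 2.06 × 1.05^10.2 = 2.06 × 1.645 = 3.388 d⁻¹.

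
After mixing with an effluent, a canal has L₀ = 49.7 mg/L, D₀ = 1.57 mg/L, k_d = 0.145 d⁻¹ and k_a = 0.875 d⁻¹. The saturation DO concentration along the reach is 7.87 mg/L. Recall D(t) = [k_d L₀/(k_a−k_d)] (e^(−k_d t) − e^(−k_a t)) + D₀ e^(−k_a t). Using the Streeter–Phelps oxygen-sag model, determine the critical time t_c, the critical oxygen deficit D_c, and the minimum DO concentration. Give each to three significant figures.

With k_a/k_d = 6.034 and 1 − D₀(k_a−k_d)/(k_d L₀) = 0.8410,
t_c = ln(6.034 × 0.8410) / (0.875 − 0.145) = ln(5.075) / 0.7300 = 1.624/0.7300 = 2.225 d.
L(t_c) = L₀ e^(−k_d t_c) = 49.7 × 0.7242 = 35.99 mg/L, and at the critical point k_a D_c = k_d L, so D_c = (0.145/0.875) × 35.99 = 5.965 mg/L.
Minimum DO = C_s − D_c = 7.87 − 5.965 = 1.905 mg/L.

t_c ≈ 2.23 d; D_c ≈ 5.96 mg/L; min DO ≈ 1.91 mg/L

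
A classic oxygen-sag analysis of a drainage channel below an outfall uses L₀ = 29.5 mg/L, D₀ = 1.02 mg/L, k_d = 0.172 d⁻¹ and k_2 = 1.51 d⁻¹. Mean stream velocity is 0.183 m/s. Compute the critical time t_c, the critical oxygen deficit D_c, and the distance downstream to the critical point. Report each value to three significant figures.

t_c ≈ 1.39 d; D_c ≈ 2.65 mg/L; x_c ≈ 22.0 km

t_c = [1/(k_2−k_d)] ln[(k_2/k_d)(1 − D₀(k_2−k_d)/(k_d L₀))]
= [1/(1.51−0.172)] ln[(1.51/0.172)(1 − 1.02×1.338/(0.172×29.5))]
= (1/1.338) ln[8.779 × 0.7310] = 0.7474 × ln(6.418) = 0.7474 × 1.859 = 1.389 d.
L(t_c) = L₀ e^(−k_d t_c) = 29.5 × 0.7874 = 23.23 mg/L, and at the critical point k_2 D_c = k_d L, so D_c = (0.172/1.51) × 23.23 = 2.646 mg/L.
x_c = v t_c = 0.183 m/s × 1.389 d × 86400 s/d = 21970 m ≈ 22.0 km.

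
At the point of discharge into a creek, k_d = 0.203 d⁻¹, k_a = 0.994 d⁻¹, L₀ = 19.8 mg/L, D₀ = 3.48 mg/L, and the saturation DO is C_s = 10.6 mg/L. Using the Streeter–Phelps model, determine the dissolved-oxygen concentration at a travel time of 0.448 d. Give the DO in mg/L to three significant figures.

k_d L₀/(k_a−k_d) = 0.203×19.8/(0.994−0.203) = 4.019/0.7910 = 5.081 mg/L.
e^(−k_d t) = e^(−0.203×0.4480) = 0.9131; e^(−k_a t) = e^(−0.994×0.4480) = 0.6406.
D = 5.081 × (0.9131 − 0.6406) + 3.48 × 0.6406 = 1.384 + 2.229 = 3.614 mg/L.
DO = C_s − D = 10.6 − 3.614 = 6.986 mg/L.

DO ≈ 6.99 mg/L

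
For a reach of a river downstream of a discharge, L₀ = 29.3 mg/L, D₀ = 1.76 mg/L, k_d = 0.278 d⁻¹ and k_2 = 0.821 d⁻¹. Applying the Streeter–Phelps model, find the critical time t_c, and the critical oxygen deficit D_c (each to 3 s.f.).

t_c ≈ 1.76 d; D_c ≈ 6.07 mg/L

At the critical point dD/dt = 0, so k_d L₀ e^(−k_d t) = k_2 D. Substituting D(t) from the Streeter–Phelps equation and solving for t gives
t_c = ln[(k_2/k_d)(1 − D₀(k_2−k_d)/(k_d L₀))] / (k_2−k_d).
Here k_2−k_d = 0.5430 d⁻¹ and 1 − D₀(k_2−k_d)/(k_d L₀) = 1 − 1.76×0.5430/(0.278×29.3) = 0.8827, so
t_c = ln(2.953 × 0.8827) / 0.5430 = 0.9581 / 0.5430 = 1.764 d.
D_c = (k_d/k_2) L₀ e^(−k_d t_c) = (0.278/0.821) × 29.3 × e^(−0.278×1.764) = 0.3386 × 29.3 × 0.6123 = 6.075 mg/L.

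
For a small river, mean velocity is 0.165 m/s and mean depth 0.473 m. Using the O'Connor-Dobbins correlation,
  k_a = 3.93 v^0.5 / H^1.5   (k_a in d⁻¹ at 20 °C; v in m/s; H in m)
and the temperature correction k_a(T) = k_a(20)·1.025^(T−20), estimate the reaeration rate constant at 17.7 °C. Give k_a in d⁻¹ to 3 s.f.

k_a(20) = 3.93 × 0.165^0.5 / 0.473^1.5 = 3.93 × 0.4062 / 0.3253 = 4.907 d⁻¹.
k_a(17.7) = 4.907 × 1.025^(17.7−20) = 4.907 × 0.9448 = 4.636 d⁻¹.

k_a ≈ 4.64 d⁻¹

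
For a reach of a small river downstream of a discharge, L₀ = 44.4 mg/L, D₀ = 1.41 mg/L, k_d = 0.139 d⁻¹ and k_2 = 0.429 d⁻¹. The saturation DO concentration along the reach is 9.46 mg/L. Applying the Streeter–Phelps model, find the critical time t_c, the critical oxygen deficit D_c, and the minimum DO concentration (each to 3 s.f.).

At the critical point dD/dt = 0, so k_d L₀ e^(−k_d t) = k_2 D. Substituting D(t) from the Streeter–Phelps equation and solving for t gives
t_c = ln[(k_2/k_d)(1 − D₀(k_2−k_d)/(k_d L₀))] / (k_2−k_d).
Here k_2−k_d = 0.2900 d⁻¹ and 1 − D₀(k_2−k_d)/(k_d L₀) = 1 − 1.41×0.2900/(0.139×44.4) = 0.9337, so
t_c = ln(3.086 × 0.9337) / 0.2900 = 1.058 / 0.2900 = 3.650 d.
D_c = (k_d/k_2) L₀ e^(−k_d t_c) = (0.139/0.429) × 44.4 × e^(−0.139×3.650) = 0.3240 × 44.4 × 0.6021 = 8.662 mg/L.
Minimum DO = C_s − D_c = 9.46 − 8.662 = 0.7981 mg/L.

t_c ≈ 3.65 d; D_c ≈ 8.66 mg/L; min DO ≈ 0.798 mg/L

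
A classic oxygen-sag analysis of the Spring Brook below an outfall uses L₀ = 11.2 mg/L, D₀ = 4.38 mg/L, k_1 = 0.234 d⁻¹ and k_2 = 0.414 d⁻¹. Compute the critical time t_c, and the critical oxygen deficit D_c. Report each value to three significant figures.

t_c = [1/(k_2−k_1)] ln[(k_2/k_1)(1 − D₀(k_2−k_1)/(k_1 L₀))]
= [1/(0.414−0.234)] ln[(0.414/0.234)(1 − 4.38×0.1800/(0.234×11.2))]
= (1/0.1800) ln[1.769 × 0.6992] = 5.556 × ln(1.237) = 5.556 × 0.2127 = 1.182 d.
D_c = (k_1/k_2) L₀ e^(−k_1 t_c) = (0.234/0.414) × 11.2 × e^(−0.234×1.182) = 0.5652 × 11.2 × 0.7584 = 4.801 mg/L.

t_c ≈ 1.18 d; D_c ≈ 4.80 mg/L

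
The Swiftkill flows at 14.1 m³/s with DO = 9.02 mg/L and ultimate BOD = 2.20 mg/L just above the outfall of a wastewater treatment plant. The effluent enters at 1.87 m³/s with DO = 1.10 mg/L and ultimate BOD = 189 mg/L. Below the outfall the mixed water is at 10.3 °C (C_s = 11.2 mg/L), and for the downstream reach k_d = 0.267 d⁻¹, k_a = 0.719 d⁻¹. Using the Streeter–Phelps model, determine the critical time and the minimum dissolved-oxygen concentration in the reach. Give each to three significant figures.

t_c ≈ 1.65 d; minimum DO ≈ 5.44 mg/L

Mixed DO = (14.1×9.02 + 1.87×1.10)/(14.1+1.87) = 129.2/15.97 = 8.093 mg/L.
Mixed L₀ = (14.1×2.20 + 1.87×189)/(15.97) = 384.4/15.97 = 24.07 mg/L.
Initial deficit D₀ = C_s − DO₀ = 11.2 − 8.093 = 3.107 mg/L.
t_c = (1/0.4520) ln[(0.719/0.267)(1 − 3.107×0.4520/(0.267×24.07))] = 2.212 × ln(2.104) = 1.646 d.
D_c = (0.267/0.719) × 24.07 × e^(−0.267×1.646) = 0.3713 × 24.07 × 0.6443 = 5.760 mg/L.
Minimum DO = 11.2 − 5.760 = 5.440 mg/L.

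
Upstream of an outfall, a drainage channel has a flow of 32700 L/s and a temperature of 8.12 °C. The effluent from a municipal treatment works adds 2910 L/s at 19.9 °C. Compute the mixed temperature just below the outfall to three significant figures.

Flow-weighted mixing: C = (Q_r C_r + Q_w C_w)/(Q_r + Q_w)
= (32700×8.12 + 2910×19.9)/(32700 + 2910) = 323400/35610 = 9.083 °C.

9.08 °C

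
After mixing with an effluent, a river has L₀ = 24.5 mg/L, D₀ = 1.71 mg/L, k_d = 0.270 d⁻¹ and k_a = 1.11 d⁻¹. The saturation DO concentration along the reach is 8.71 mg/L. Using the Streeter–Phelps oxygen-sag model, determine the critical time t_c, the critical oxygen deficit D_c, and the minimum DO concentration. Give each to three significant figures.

t_c ≈ 1.39 d; D_c ≈ 4.09 mg/L; min DO ≈ 4.62 mg/L

With k_a/k_d = 4.111 and 1 − D₀(k_a−k_d)/(k_d L₀) = 0.7829,
t_c = ln(4.111 × 0.7829) / (1.11 − 0.270) = ln(3.218) / 0.8400 = 1.169/0.8400 = 1.392 d.
D_c = (k_d/k_a) L₀ e^(−k_d t_c) = (0.270/1.11) × 24.5 × e^(−0.270×1.392) = 0.2432 × 24.5 × 0.6868 = 4.093 mg/L.
Minimum DO = C_s − D_c = 8.71 − 4.093 = 4.617 mg/L.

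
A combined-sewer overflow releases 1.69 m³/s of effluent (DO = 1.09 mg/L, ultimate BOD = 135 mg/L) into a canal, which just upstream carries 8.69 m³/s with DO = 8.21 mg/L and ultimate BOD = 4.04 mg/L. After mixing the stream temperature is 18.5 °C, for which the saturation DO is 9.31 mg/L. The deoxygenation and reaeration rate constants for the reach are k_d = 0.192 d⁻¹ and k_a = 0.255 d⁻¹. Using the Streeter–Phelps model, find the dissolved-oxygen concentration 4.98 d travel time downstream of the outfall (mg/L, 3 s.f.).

Mixed DO = (8.69×8.21 + 1.69×1.09)/(8.69+1.69) = 73.19/10.38 = 7.051 mg/L.
Mixed L₀ = (8.69×4.04 + 1.69×135)/(10.38) = 263.3/10.38 = 25.36 mg/L.
Initial deficit D₀ = C_s − DO₀ = 9.31 − 7.051 = 2.259 mg/L.
D(4.98) = [0.192×25.36/(0.255−0.192)](e^(−0.192×4.98) − e^(−0.255×4.98)) + 2.259 e^(−0.255×4.98)
= 77.29 × (0.3844 − 0.2809) + 2.259 × 0.2809 = 8.635 mg/L.
DO = 9.31 − 8.635 = 0.6751 mg/L.

DO ≈ 0.675 mg/L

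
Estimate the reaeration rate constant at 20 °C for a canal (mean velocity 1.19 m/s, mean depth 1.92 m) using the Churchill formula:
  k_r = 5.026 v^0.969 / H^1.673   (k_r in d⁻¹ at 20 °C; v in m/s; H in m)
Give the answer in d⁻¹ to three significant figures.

k_r = 5.026 × 1.19^0.969 / 1.92^1.673 = 5.026 × 1.184 / 2.978 = 1.997 d⁻¹.

k_r ≈ 2.00 d⁻¹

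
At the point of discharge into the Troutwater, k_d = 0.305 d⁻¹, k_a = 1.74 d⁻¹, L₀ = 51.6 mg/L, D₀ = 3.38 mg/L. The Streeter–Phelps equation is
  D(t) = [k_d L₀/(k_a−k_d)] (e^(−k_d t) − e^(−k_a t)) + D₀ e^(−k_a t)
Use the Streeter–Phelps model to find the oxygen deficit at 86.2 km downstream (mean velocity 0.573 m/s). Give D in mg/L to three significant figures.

D ≈ 6.08 mg/L

Travel time t = x/v = 86.2 km / (0.573 m/s) = 86200 m / 0.573 m/s = 150400 s = 1.741 d.
k_d L₀/(k_a−k_d) = 0.305×51.6/(1.74−0.305) = 15.74/1.435 = 10.97 mg/L.
e^(−k_d t) = e^(−0.305×1.741) = 0.5880; e^(−k_a t) = e^(−1.74×1.741) = 0.04833.
D = 10.97 × (0.5880 − 0.04833) + 3.38 × 0.04833 = 5.918 + 0.1634 = 6.082 mg/L.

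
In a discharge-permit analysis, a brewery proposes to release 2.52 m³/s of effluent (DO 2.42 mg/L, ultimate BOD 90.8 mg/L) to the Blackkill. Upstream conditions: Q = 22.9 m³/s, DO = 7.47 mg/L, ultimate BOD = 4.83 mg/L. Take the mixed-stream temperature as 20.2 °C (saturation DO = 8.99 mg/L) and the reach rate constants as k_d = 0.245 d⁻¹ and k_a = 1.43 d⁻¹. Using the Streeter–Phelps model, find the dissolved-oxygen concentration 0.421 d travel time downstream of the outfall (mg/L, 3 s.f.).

Mixed DO = (22.9×7.47 + 2.52×2.42)/(22.9+2.52) = 177.2/25.42 = 6.969 mg/L.
Mixed L₀ = (22.9×4.83 + 2.52×90.8)/(25.42) = 339.4/25.42 = 13.35 mg/L.
Initial deficit D₀ = C_s − DO₀ = 8.99 − 6.969 = 2.021 mg/L.
D(0.421) = [0.245×13.35/(1.43−0.245)](e^(−0.245×0.421) − e^(−1.43×0.421)) + 2.021 e^(−1.43×0.421)
= 2.761 × (0.9020 − 0.5477) + 2.021 × 0.5477 = 2.085 mg/L.
DO = 8.99 − 2.085 = 6.905 mg/L.

DO ≈ 6.91 mg/L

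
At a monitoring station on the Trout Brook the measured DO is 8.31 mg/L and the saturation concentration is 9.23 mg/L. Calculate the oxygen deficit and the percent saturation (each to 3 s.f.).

D = C_s − C = 9.23 − 8.31 = 0.920 mg/L.
% saturation = 8.31/9.23 × 100 = 90.0 %.

D ≈ 0.920 mg/L; 90.0 % saturation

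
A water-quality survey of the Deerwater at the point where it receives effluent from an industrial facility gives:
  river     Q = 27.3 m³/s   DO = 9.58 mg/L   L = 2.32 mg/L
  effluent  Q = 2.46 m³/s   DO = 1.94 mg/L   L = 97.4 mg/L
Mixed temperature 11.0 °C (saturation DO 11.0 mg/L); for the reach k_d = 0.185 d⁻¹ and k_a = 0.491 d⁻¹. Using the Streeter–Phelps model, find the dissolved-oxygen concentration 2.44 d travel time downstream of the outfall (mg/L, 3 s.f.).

DO ≈ 8.32 mg/L

Mixed DO = (27.3×9.58 + 2.46×1.94)/(27.3+2.46) = 266.3/29.76 = 8.948 mg/L.
Mixed L₀ = (27.3×2.32 + 2.46×97.4)/(29.76) = 302.9/29.76 = 10.18 mg/L.
Initial deficit D₀ = C_s − DO₀ = 11.0 − 8.948 = 2.052 mg/L.
D(2.44) = [0.185×10.18/(0.491−0.185)](e^(−0.185×2.44) − e^(−0.491×2.44)) + 2.052 e^(−0.491×2.44)
= 6.154 × (0.6367 − 0.3018) + 2.052 × 0.3018 = 2.680 mg/L.
DO = 11.0 − 2.680 = 8.320 mg/L.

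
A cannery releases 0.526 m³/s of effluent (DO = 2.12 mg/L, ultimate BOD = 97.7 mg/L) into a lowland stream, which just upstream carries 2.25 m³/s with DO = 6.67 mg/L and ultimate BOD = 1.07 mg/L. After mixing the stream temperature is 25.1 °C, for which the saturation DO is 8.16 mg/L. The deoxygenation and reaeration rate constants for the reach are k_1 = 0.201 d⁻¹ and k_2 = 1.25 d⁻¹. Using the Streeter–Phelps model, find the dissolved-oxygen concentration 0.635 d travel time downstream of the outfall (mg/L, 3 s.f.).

DO ≈ 5.51 mg/L

Mixed DO = (2.25×6.67 + 0.526×2.12)/(2.25+0.526) = 16.12/2.776 = 5.808 mg/L.
Mixed L₀ = (2.25×1.07 + 0.526×97.7)/(2.776) = 53.80/2.776 = 19.38 mg/L.
Initial deficit D₀ = C_s − DO₀ = 8.16 − 5.808 = 2.352 mg/L.
D(0.635) = [0.201×19.38/(1.25−0.201)](e^(−0.201×0.635) − e^(−1.25×0.635)) + 2.352 e^(−1.25×0.635)
= 3.713 × (0.8802 − 0.4521) + 2.352 × 0.4521 = 2.653 mg/L.
DO = 8.16 − 2.653 = 5.507 mg/L.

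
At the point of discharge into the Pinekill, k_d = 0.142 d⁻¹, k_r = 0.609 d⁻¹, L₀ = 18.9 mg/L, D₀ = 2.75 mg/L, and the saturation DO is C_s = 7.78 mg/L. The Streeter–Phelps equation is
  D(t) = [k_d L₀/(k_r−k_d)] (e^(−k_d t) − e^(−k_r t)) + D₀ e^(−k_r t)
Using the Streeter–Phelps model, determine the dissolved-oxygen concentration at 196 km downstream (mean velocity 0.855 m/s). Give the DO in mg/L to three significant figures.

Travel time t = x/v = 196 km / (0.855 m/s) = 196000 m / 0.855 m/s = 229200 s = 2.653 d.
k_d L₀/(k_r−k_d) = 0.142×18.9/(0.609−0.142) = 2.684/0.4670 = 5.747 mg/L.
e^(−k_d t) = e^(−0.142×2.653) = 0.6861; e^(−k_r t) = e^(−0.609×2.653) = 0.1987.
D = 5.747 × (0.6861 − 0.1987) + 2.75 × 0.1987 = 2.801 + 0.5465 = 3.347 mg/L.
DO = C_s − D = 7.78 − 3.347 = 4.433 mg/L.

DO ≈ 4.43 mg/L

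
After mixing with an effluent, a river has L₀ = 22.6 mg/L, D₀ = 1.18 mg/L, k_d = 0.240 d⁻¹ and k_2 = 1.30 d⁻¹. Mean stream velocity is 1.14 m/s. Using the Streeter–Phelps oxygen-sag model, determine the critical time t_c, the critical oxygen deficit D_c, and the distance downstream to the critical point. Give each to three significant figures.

t_c ≈ 1.35 d; D_c ≈ 3.02 mg/L; x_c ≈ 133 km

With k_2/k_d = 5.417 and 1 − D₀(k_2−k_d)/(k_d L₀) = 0.7694,
t_c = ln(5.417 × 0.7694) / (1.30 − 0.240) = ln(4.168) / 1.060 = 1.427/1.060 = 1.347 d.
L(t_c) = L₀ e^(−k_d t_c) = 22.6 × 0.7239 = 16.36 mg/L, and at the critical point k_2 D_c = k_d L, so D_c = (0.240/1.30) × 16.36 = 3.020 mg/L.
x_c = v t_c = 1.14 m/s × 1.347 d × 86400 s/d = 132600 m ≈ 133 km.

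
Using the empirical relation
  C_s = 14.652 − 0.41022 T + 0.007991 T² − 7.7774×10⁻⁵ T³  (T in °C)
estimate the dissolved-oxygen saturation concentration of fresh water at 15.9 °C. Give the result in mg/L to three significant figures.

C_s = 14.652 − 0.41022×15.9 + 0.007991×15.9² − 7.7774×10⁻⁵×15.9³ = 9.837 mg/L.

C_s ≈ 9.84 mg/L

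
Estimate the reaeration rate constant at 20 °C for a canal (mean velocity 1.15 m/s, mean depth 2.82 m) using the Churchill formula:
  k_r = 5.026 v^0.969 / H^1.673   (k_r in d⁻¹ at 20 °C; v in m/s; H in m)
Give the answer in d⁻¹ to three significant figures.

k_r = 5.026 × 1.15^0.969 / 2.82^1.673 = 5.026 × 1.145 / 5.666 = 1.016 d⁻¹.

k_r ≈ 1.02 d⁻¹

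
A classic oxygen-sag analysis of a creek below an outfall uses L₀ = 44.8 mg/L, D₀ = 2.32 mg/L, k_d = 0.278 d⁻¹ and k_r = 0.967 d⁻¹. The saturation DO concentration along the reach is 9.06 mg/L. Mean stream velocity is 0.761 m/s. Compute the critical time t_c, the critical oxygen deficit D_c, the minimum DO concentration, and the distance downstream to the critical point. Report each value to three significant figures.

With k_r/k_d = 3.478 and 1 − D₀(k_r−k_d)/(k_d L₀) = 0.8717,
t_c = ln(3.478 × 0.8717) / (0.967 − 0.278) = ln(3.032) / 0.6890 = 1.109/0.6890 = 1.610 d.
L(t_c) = L₀ e^(−k_d t_c) = 44.8 × 0.6392 = 28.64 mg/L, and at the critical point k_r D_c = k_d L, so D_c = (0.278/0.967) × 28.64 = 8.232 mg/L.
Minimum DO = C_s − D_c = 9.06 − 8.232 = 0.8276 mg/L.
x_c = v t_c = 0.761 m/s × 1.610 d × 86400 s/d = 105900 m ≈ 106 km.

t_c ≈ 1.61 d; D_c ≈ 8.23 mg/L; min DO ≈ 0.828 mg/L; x_c ≈ 106 km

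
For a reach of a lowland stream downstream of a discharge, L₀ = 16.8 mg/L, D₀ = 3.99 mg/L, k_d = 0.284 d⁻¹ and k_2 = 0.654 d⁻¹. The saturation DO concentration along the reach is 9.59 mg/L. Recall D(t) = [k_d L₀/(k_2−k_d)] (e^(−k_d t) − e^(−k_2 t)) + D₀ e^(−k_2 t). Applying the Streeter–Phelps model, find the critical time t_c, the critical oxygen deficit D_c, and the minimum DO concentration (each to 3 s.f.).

t_c ≈ 1.25 d; D_c ≈ 5.11 mg/L; min DO ≈ 4.48 mg/L

t_c = [1/(k_2−k_d)] ln[(k_2/k_d)(1 − D₀(k_2−k_d)/(k_d L₀))]
= [1/(0.654−0.284)] ln[(0.654/0.284)(1 − 3.99×0.3700/(0.284×16.8))]
= (1/0.3700) ln[2.303 × 0.6906] = 2.703 × ln(1.590) = 2.703 × 0.4639 = 1.254 d.
D_c = (k_d/k_2) L₀ e^(−k_d t_c) = (0.284/0.654) × 16.8 × e^(−0.284×1.254) = 0.4343 × 16.8 × 0.7004 = 5.110 mg/L.
Minimum DO = C_s − D_c = 9.59 − 5.110 = 4.480 mg/L.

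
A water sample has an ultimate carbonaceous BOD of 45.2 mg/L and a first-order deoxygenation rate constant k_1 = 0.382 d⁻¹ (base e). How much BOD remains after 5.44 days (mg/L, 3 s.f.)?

L ≈ 5.66 mg/L

L_t = L₀ e^(−k_1 t) = 45.2 × e^(−0.382×5.44) = 45.2 × 0.1252 = 5.658 mg/L.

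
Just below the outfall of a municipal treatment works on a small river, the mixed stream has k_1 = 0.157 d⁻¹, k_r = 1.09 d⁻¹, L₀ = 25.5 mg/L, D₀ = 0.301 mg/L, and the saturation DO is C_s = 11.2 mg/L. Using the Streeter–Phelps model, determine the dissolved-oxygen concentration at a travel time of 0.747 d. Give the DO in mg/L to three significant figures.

k_1 L₀/(k_r−k_1) = 0.157×25.5/(1.09−0.157) = 4.003/0.9330 = 4.291 mg/L.
e^(−k_1 t) = e^(−0.157×0.7470) = 0.8893; e^(−k_r t) = e^(−1.09×0.7470) = 0.4430.
D = 4.291 × (0.8893 − 0.4430) + 0.301 × 0.4430 = 1.915 + 0.1333 = 2.049 mg/L.
DO = C_s − D = 11.2 − 2.049 = 9.151 mg/L.

DO ≈ 9.15 mg/L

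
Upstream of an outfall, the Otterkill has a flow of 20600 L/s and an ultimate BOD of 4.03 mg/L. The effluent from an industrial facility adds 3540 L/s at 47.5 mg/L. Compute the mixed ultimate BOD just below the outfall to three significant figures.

10.4 mg/L

Flow-weighted mixing: C = (Q_r C_r + Q_w C_w)/(Q_r + Q_w)
= (20600×4.03 + 3540×47.5)/(20600 + 3540) = 251200/24140 = 10.40 mg/L.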